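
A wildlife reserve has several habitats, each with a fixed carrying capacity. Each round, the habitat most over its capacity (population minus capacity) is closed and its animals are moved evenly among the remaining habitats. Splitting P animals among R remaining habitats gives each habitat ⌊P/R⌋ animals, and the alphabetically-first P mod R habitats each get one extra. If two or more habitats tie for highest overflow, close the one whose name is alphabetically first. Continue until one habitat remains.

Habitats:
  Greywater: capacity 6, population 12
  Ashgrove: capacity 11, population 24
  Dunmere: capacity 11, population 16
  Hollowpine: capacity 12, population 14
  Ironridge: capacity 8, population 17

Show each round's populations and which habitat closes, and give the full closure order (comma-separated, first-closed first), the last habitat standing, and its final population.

Closure order: Ashgrove, Ironridge, Greywater, Dunmere
Last habitat: Hollowpine with 83 animals

Round 1: Ashgrove=24 Dunmere=16 Greywater=12 Hollowpine=14 Ironridge=17 → close Ashgrove (overflow 13)
  24÷4 = 6 each, +1 to first 0
Round 2: Dunmere=22 Greywater=18 Hollowpine=20 Ironridge=23 → close Ironridge (overflow 15)
  23÷3 = 7 each, +1 to first 2
Round 3: Dunmere=30 Greywater=26 Hollowpine=27 → close Greywater (overflow 20)
  26÷2 = 13 each, +1 to first 0
Round 4: Dunmere=43 Hollowpine=40 → close Dunmere (overflow 32)
  43÷1 = 43 each, +1 to first 0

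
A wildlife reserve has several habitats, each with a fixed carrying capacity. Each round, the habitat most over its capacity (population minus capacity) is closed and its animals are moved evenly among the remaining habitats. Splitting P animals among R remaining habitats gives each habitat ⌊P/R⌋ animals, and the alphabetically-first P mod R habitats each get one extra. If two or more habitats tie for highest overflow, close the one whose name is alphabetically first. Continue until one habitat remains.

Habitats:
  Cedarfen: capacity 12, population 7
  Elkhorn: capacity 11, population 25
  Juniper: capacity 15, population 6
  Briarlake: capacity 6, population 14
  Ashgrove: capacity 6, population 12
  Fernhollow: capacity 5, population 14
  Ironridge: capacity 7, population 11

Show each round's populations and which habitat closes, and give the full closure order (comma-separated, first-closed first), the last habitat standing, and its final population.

Round 1: Ashgrove=12 Briarlake=14 Cedarfen=7 Elkhorn=25 Fernhollow=14 Ironridge=11 Juniper=6 → close Elkhorn (overflow 14)
  25÷6 = 4 each, +1 to first 1
Round 2: Ashgrove=17 Briarlake=18 Cedarfen=11 Fernhollow=18 Ironridge=15 Juniper=10 → close Fernhollow (overflow 13)
  18÷5 = 3 each, +1 to first 3
Round 3: Ashgrove=21 Briarlake=22 Cedarfen=15 Ironridge=18 Juniper=13 → close Briarlake (overflow 16)
  22÷4 = 5 each, +1 to first 2
Round 4: Ashgrove=27 Cedarfen=21 Ironridge=23 Juniper=18 → close Ashgrove (overflow 21)
  27÷3 = 9 each, +1 to first 0
Round 5: Cedarfen=30 Ironridge=32 Juniper=27 → close Ironridge (overflow 25)
  32÷2 = 16 each, +1 to first 0
Round 6: Cedarfen=46 Juniper=43 → close Cedarfen (overflow 34)
  46÷1 = 46 each, +1 to first 0

Closure order: Elkhorn, Fernhollow, Briarlake, Ashgrove, Ironridge, Cedarfen
Last habitat: Juniper with 89 animals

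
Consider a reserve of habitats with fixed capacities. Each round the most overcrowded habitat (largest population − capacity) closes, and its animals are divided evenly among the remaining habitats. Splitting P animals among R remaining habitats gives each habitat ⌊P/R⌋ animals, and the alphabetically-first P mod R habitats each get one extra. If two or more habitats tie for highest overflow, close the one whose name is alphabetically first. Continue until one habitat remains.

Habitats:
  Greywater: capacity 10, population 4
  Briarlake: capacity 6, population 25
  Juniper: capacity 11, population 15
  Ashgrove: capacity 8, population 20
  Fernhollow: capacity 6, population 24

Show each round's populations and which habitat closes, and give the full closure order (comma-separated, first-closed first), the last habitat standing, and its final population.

Round 1: Ashgrove=20 Briarlake=25 Fernhollow=24 Greywater=4 Juniper=15 → close Briarlake (overflow 19)
  25÷4 = 6 each, +1 to first 1
Round 2: Ashgrove=27 Fernhollow=30 Greywater=10 Juniper=21 → close Fernhollow (overflow 24)
  30÷3 = 10 each, +1 to first 0
Round 3: Ashgrove=37 Greywater=20 Juniper=31 → close Ashgrove (overflow 29)
  37÷2 = 18 each, +1 to first 1
Round 4: Greywater=39 Juniper=49 → close Juniper (overflow 38)
  49÷1 = 49 each, +1 to first 0

Closure order: Briarlake, Fernhollow, Ashgrove, Juniper
Last habitat: Greywater with 88 animals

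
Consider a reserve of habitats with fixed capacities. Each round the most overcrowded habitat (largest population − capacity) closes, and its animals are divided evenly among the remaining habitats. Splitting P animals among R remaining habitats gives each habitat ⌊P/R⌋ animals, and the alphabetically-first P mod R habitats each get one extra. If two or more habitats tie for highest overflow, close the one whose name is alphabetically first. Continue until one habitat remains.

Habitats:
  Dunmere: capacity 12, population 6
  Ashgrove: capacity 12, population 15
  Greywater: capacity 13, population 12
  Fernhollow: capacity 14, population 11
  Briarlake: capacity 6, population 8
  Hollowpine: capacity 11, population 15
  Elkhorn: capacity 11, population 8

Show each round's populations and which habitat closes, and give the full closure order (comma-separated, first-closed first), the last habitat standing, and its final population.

Closure order: Hollowpine, Ashgrove, Briarlake, Elkhorn, Greywater, Fernhollow
Last habitat: Dunmere with 75 animals

Round 1: Ashgrove=15 Briarlake=8 Dunmere=6 Elkhorn=8 Fernhollow=11 Greywater=12 Hollowpine=15 → close Hollowpine (overflow 4)
  15÷6 = 2 each, +1 to first 3
Round 2: Ashgrove=18 Briarlake=11 Dunmere=9 Elkhorn=10 Fernhollow=13 Greywater=14 → close Ashgrove (overflow 6)
  18÷5 = 3 each, +1 to first 3
Round 3: Briarlake=15 Dunmere=13 Elkhorn=14 Fernhollow=16 Greywater=17 → close Briarlake (overflow 9)
  15÷4 = 3 each, +1 to first 3
Round 4: Dunmere=17 Elkhorn=18 Fernhollow=20 Greywater=20 → close Elkhorn (overflow 7)
  18÷3 = 6 each, +1 to first 0
Round 5: Dunmere=23 Fernhollow=26 Greywater=26 → close Greywater (overflow 13)
  26÷2 = 13 each, +1 to first 0
Round 6: Dunmere=36 Fernhollow=39 → close Fernhollow (overflow 25)
  39÷1 = 39 each, +1 to first 0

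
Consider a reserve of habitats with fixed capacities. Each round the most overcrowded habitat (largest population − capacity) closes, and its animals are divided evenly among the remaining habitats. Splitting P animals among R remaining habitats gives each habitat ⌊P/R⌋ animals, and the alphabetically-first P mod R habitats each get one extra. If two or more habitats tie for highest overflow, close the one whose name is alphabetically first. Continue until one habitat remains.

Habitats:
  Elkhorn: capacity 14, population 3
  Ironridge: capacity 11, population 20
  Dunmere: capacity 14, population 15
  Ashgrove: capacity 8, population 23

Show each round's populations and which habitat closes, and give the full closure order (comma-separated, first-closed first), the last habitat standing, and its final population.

Closure order: Ashgrove, Ironridge, Dunmere
Last habitat: Elkhorn with 61 animals

Round 1: Ashgrove=23 Dunmere=15 Elkhorn=3 Ironridge=20 → close Ashgrove (overflow 15)
  23÷3 = 7 each, +1 to first 2
Round 2: Dunmere=23 Elkhorn=11 Ironridge=27 → close Ironridge (overflow 16)
  27÷2 = 13 each, +1 to first 1
Round 3: Dunmere=37 Elkhorn=24 → close Dunmere (overflow 23)
  37÷1 = 37 each, +1 to first 0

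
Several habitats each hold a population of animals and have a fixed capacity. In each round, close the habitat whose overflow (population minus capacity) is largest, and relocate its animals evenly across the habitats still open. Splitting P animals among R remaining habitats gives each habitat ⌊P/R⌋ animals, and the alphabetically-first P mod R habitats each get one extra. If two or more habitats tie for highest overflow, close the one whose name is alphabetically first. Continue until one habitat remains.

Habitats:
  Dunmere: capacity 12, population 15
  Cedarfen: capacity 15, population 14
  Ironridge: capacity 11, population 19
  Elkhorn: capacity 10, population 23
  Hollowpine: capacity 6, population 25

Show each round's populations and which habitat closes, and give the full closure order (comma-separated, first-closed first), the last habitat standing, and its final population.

Closure order: Hollowpine, Elkhorn, Ironridge, Dunmere
Last habitat: Cedarfen with 96 animals

Round 1: Cedarfen=14 Dunmere=15 Elkhorn=23 Hollowpine=25 Ironridge=19 → close Hollowpine (overflow 19)
  25÷4 = 6 each, +1 to first 1
Round 2: Cedarfen=21 Dunmere=21 Elkhorn=29 Ironridge=25 → close Elkhorn (overflow 19)
  29÷3 = 9 each, +1 to first 2
Round 3: Cedarfen=31 Dunmere=31 Ironridge=34 → close Ironridge (overflow 23)
  34÷2 = 17 each, +1 to first 0
Round 4: Cedarfen=48 Dunmere=48 → close Dunmere (overflow 36)
  48÷1 = 48 each, +1 to first 0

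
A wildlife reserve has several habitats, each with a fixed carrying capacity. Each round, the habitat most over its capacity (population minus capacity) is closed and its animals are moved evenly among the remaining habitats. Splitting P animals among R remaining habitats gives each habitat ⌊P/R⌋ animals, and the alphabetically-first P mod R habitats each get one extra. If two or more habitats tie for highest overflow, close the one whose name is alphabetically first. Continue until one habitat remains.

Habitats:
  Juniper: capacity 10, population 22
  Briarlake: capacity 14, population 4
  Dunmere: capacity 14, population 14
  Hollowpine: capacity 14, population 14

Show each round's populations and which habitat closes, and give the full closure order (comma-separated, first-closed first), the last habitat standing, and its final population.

Round 1: Briarlake=4 Dunmere=14 Hollowpine=14 Juniper=22 → close Juniper (overflow 12)
  22÷3 = 7 each, +1 to first 1
Round 2: Briarlake=12 Dunmere=21 Hollowpine=21 → close Dunmere (overflow 7)
  21÷2 = 10 each, +1 to first 1
Round 3: Briarlake=23 Hollowpine=31 → close Hollowpine (overflow 17)
  31÷1 = 31 each, +1 to first 0

Closure order: Juniper, Dunmere, Hollowpine
Last habitat: Briarlake with 54 animals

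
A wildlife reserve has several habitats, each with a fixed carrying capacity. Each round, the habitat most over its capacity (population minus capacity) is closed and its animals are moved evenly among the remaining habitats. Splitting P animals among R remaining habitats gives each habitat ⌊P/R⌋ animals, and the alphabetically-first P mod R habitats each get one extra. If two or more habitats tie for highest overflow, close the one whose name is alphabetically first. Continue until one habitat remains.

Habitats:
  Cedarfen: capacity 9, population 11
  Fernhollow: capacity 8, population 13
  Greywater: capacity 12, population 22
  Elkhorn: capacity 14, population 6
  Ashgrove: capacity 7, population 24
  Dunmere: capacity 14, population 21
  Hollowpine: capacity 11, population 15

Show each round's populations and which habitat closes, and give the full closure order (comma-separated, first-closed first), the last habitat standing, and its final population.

Round 1: Ashgrove=24 Cedarfen=11 Dunmere=21 Elkhorn=6 Fernhollow=13 Greywater=22 Hollowpine=15 → close Ashgrove (overflow 17)
  24÷6 = 4 each, +1 to first 0
Round 2: Cedarfen=15 Dunmere=25 Elkhorn=10 Fernhollow=17 Greywater=26 Hollowpine=19 → close Greywater (overflow 14)
  26÷5 = 5 each, +1 to first 1
Round 3: Cedarfen=21 Dunmere=30 Elkhorn=15 Fernhollow=22 Hollowpine=24 → close Dunmere (overflow 16)
  30÷4 = 7 each, +1 to first 2
Round 4: Cedarfen=29 Elkhorn=23 Fernhollow=29 Hollowpine=31 → close Fernhollow (overflow 21)
  29÷3 = 9 each, +1 to first 2
Round 5: Cedarfen=39 Elkhorn=33 Hollowpine=40 → close Cedarfen (overflow 30)
  39÷2 = 19 each, +1 to first 1
Round 6: Elkhorn=53 Hollowpine=59 → close Hollowpine (overflow 48)
  59÷1 = 59 each, +1 to first 0

Closure order: Ashgrove, Greywater, Dunmere, Fernhollow, Cedarfen, Hollowpine
Last habitat: Elkhorn with 112 animals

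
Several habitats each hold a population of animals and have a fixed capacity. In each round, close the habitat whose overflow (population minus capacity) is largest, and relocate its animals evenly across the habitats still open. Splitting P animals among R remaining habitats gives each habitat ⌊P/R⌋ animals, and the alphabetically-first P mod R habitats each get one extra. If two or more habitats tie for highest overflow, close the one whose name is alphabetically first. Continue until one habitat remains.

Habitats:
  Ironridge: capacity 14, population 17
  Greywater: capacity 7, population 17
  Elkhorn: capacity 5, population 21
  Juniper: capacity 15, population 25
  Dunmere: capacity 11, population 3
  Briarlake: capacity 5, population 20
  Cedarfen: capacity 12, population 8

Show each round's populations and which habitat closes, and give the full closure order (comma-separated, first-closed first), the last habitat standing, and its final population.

Round 1: Briarlake=20 Cedarfen=8 Dunmere=3 Elkhorn=21 Greywater=17 Ironridge=17 Juniper=25 → close Elkhorn (overflow 16)
  21÷6 = 3 each, +1 to first 3
Round 2: Briarlake=24 Cedarfen=12 Dunmere=7 Greywater=20 Ironridge=20 Juniper=28 → close Briarlake (overflow 19)
  24÷5 = 4 each, +1 to first 4
Round 3: Cedarfen=17 Dunmere=12 Greywater=25 Ironridge=25 Juniper=32 → close Greywater (overflow 18)
  25÷4 = 6 each, +1 to first 1
Round 4: Cedarfen=24 Dunmere=18 Ironridge=31 Juniper=38 → close Juniper (overflow 23)
  38÷3 = 12 each, +1 to first 2
Round 5: Cedarfen=37 Dunmere=31 Ironridge=43 → close Ironridge (overflow 29)
  43÷2 = 21 each, +1 to first 1
Round 6: Cedarfen=59 Dunmere=52 → close Cedarfen (overflow 47)
  59÷1 = 59 each, +1 to first 0

Closure order: Elkhorn, Briarlake, Greywater, Juniper, Ironridge, Cedarfen
Last habitat: Dunmere with 111 animals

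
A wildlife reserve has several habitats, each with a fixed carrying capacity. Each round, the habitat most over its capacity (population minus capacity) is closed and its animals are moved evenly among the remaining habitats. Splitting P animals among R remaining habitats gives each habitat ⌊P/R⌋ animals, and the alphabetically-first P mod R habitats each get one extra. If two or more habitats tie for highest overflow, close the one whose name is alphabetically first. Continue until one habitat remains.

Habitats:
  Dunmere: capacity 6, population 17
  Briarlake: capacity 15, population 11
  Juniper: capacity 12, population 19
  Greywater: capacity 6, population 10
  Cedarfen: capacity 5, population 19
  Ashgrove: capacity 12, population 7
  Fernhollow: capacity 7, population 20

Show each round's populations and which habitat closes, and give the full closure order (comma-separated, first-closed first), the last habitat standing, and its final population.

Round 1: Ashgrove=7 Briarlake=11 Cedarfen=19 Dunmere=17 Fernhollow=20 Greywater=10 Juniper=19 → close Cedarfen (overflow 14)
  19÷6 = 3 each, +1 to first 1
Round 2: Ashgrove=11 Briarlake=14 Dunmere=20 Fernhollow=23 Greywater=13 Juniper=22 → close Fernhollow (overflow 16)
  23÷5 = 4 each, +1 to first 3
Round 3: Ashgrove=16 Briarlake=19 Dunmere=25 Greywater=17 Juniper=26 → close Dunmere (overflow 19)
  25÷4 = 6 each, +1 to first 1
Round 4: Ashgrove=23 Briarlake=25 Greywater=23 Juniper=32 → close Juniper (overflow 20)
  32÷3 = 10 each, +1 to first 2
Round 5: Ashgrove=34 Briarlake=36 Greywater=33 → close Greywater (overflow 27)
  33÷2 = 16 each, +1 to first 1
Round 6: Ashgrove=51 Briarlake=52 → close Ashgrove (overflow 39)
  51÷1 = 51 each, +1 to first 0

Closure order: Cedarfen, Fernhollow, Dunmere, Juniper, Greywater, Ashgrove
Last habitat: Briarlake with 103 animals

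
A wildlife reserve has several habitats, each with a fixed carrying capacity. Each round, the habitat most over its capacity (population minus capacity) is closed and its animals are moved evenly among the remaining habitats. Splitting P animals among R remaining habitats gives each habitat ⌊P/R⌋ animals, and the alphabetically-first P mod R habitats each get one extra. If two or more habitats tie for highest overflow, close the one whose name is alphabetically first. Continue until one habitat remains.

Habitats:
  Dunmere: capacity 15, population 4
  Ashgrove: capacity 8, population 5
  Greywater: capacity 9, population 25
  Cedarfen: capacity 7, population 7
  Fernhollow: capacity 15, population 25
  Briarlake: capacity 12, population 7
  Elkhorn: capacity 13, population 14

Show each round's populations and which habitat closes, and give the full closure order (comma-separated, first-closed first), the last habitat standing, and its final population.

Round 1: Ashgrove=5 Briarlake=7 Cedarfen=7 Dunmere=4 Elkhorn=14 Fernhollow=25 Greywater=25 → close Greywater (overflow 16)
  25÷6 = 4 each, +1 to first 1
Round 2: Ashgrove=10 Briarlake=11 Cedarfen=11 Dunmere=8 Elkhorn=18 Fernhollow=29 → close Fernhollow (overflow 14)
  29÷5 = 5 each, +1 to first 4
Round 3: Ashgrove=16 Briarlake=17 Cedarfen=17 Dunmere=14 Elkhorn=23 → close Cedarfen (overflow 10)
  17÷4 = 4 each, +1 to first 1
Round 4: Ashgrove=21 Briarlake=21 Dunmere=18 Elkhorn=27 → close Elkhorn (overflow 14)
  27÷3 = 9 each, +1 to first 0
Round 5: Ashgrove=30 Briarlake=30 Dunmere=27 → close Ashgrove (overflow 22)
  30÷2 = 15 each, +1 to first 0
Round 6: Briarlake=45 Dunmere=42 → close Briarlake (overflow 33)
  45÷1 = 45 each, +1 to first 0

Closure order: Greywater, Fernhollow, Cedarfen, Elkhorn, Ashgrove, Briarlake
Last habitat: Dunmere with 87 animals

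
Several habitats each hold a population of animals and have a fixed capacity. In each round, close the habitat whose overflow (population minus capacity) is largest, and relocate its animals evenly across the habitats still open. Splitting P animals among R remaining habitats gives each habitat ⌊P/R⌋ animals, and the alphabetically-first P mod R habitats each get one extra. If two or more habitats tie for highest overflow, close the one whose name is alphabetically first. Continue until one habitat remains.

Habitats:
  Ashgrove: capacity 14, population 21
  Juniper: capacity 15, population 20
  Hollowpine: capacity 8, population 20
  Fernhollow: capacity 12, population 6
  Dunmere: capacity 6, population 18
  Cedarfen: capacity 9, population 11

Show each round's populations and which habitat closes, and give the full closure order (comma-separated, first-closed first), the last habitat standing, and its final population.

Round 1: Ashgrove=21 Cedarfen=11 Dunmere=18 Fernhollow=6 Hollowpine=20 Juniper=20 → close Dunmere (overflow 12)
  18÷5 = 3 each, +1 to first 3
Round 2: Ashgrove=25 Cedarfen=15 Fernhollow=10 Hollowpine=23 Juniper=23 → close Hollowpine (overflow 15)
  23÷4 = 5 each, +1 to first 3
Round 3: Ashgrove=31 Cedarfen=21 Fernhollow=16 Juniper=28 → close Ashgrove (overflow 17)
  31÷3 = 10 each, +1 to first 1
Round 4: Cedarfen=32 Fernhollow=26 Juniper=38 → close Cedarfen (overflow 23)
  32÷2 = 16 each, +1 to first 0
Round 5: Fernhollow=42 Juniper=54 → close Juniper (overflow 39)
  54÷1 = 54 each, +1 to first 0

Closure order: Dunmere, Hollowpine, Ashgrove, Cedarfen, Juniper
Last habitat: Fernhollow with 96 animals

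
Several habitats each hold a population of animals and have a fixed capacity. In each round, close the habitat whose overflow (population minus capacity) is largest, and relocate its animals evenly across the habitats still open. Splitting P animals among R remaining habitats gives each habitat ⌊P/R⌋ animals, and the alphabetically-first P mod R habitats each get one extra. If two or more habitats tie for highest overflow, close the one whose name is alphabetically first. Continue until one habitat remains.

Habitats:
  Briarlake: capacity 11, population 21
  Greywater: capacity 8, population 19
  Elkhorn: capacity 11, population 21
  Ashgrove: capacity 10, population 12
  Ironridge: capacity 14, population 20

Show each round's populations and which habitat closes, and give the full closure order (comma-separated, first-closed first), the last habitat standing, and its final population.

Round 1: Ashgrove=12 Briarlake=21 Elkhorn=21 Greywater=19 Ironridge=20 → close Greywater (overflow 11)
  19÷4 = 4 each, +1 to first 3
Round 2: Ashgrove=17 Briarlake=26 Elkhorn=26 Ironridge=24 → close Briarlake (overflow 15)
  26÷3 = 8 each, +1 to first 2
Round 3: Ashgrove=26 Elkhorn=35 Ironridge=32 → close Elkhorn (overflow 24)
  35÷2 = 17 each, +1 to first 1
Round 4: Ashgrove=44 Ironridge=49 → close Ironridge (overflow 35)
  49÷1 = 49 each, +1 to first 0

Closure order: Greywater, Briarlake, Elkhorn, Ironridge
Last habitat: Ashgrove with 93 animals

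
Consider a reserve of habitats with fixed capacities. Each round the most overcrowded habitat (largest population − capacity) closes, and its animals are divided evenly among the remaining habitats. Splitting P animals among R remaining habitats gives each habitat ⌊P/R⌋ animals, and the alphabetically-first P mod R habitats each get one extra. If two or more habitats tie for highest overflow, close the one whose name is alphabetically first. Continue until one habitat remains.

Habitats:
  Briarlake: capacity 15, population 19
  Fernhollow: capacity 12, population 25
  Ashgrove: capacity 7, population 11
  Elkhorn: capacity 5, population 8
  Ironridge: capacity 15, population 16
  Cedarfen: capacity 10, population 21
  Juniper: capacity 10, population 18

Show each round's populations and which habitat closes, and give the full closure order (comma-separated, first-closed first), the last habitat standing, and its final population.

Closure order: Fernhollow, Cedarfen, Juniper, Ashgrove, Briarlake, Elkhorn
Last habitat: Ironridge with 118 animals

Round 1: Ashgrove=11 Briarlake=19 Cedarfen=21 Elkhorn=8 Fernhollow=25 Ironridge=16 Juniper=18 → close Fernhollow (overflow 13)
  25÷6 = 4 each, +1 to first 1
Round 2: Ashgrove=16 Briarlake=23 Cedarfen=25 Elkhorn=12 Ironridge=20 Juniper=22 → close Cedarfen (overflow 15)
  25÷5 = 5 each, +1 to first 0
Round 3: Ashgrove=21 Briarlake=28 Elkhorn=17 Ironridge=25 Juniper=27 → close Juniper (overflow 17)
  27÷4 = 6 each, +1 to first 3
Round 4: Ashgrove=28 Briarlake=35 Elkhorn=24 Ironridge=31 → close Ashgrove (overflow 21)
  28÷3 = 9 each, +1 to first 1
Round 5: Briarlake=45 Elkhorn=33 Ironridge=40 → close Briarlake (overflow 30)
  45÷2 = 22 each, +1 to first 1
Round 6: Elkhorn=56 Ironridge=62 → close Elkhorn (overflow 51)
  56÷1 = 56 each, +1 to first 0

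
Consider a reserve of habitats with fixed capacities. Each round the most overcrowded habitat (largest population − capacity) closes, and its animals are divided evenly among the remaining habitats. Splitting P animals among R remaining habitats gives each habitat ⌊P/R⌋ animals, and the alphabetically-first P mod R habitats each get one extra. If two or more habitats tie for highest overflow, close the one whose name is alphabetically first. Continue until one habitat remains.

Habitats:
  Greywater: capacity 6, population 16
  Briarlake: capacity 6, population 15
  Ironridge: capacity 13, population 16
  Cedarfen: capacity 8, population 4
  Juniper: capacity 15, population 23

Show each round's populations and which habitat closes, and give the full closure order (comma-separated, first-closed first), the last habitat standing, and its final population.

Closure order: Greywater, Briarlake, Juniper, Ironridge
Last habitat: Cedarfen with 74 animals

Round 1: Briarlake=15 Cedarfen=4 Greywater=16 Ironridge=16 Juniper=23 → close Greywater (overflow 10)
  16÷4 = 4 each, +1 to first 0
Round 2: Briarlake=19 Cedarfen=8 Ironridge=20 Juniper=27 → close Briarlake (overflow 13)
  19÷3 = 6 each, +1 to first 1
Round 3: Cedarfen=15 Ironridge=26 Juniper=33 → close Juniper (overflow 18)
  33÷2 = 16 each, +1 to first 1
Round 4: Cedarfen=32 Ironridge=42 → close Ironridge (overflow 29)
  42÷1 = 42 each, +1 to first 0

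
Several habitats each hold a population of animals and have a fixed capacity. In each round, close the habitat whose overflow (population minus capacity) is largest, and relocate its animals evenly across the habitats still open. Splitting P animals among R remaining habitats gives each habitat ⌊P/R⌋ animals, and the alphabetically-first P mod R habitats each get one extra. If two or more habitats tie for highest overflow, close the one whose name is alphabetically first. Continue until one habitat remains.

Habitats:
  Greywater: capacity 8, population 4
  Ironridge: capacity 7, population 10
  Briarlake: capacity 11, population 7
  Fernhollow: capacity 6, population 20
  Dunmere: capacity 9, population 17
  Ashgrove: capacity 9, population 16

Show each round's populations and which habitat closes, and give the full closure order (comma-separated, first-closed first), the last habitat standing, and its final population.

Closure order: Fernhollow, Dunmere, Ashgrove, Ironridge, Briarlake
Last habitat: Greywater with 74 animals

Round 1: Ashgrove=16 Briarlake=7 Dunmere=17 Fernhollow=20 Greywater=4 Ironridge=10 → close Fernhollow (overflow 14)
  20÷5 = 4 each, +1 to first 0
Round 2: Ashgrove=20 Briarlake=11 Dunmere=21 Greywater=8 Ironridge=14 → close Dunmere (overflow 12)
  21÷4 = 5 each, +1 to first 1
Round 3: Ashgrove=26 Briarlake=16 Greywater=13 Ironridge=19 → close Ashgrove (overflow 17)
  26÷3 = 8 each, +1 to first 2
Round 4: Briarlake=25 Greywater=22 Ironridge=27 → close Ironridge (overflow 20)
  27÷2 = 13 each, +1 to first 1
Round 5: Briarlake=39 Greywater=35 → close Briarlake (overflow 28)
  39÷1 = 39 each, +1 to first 0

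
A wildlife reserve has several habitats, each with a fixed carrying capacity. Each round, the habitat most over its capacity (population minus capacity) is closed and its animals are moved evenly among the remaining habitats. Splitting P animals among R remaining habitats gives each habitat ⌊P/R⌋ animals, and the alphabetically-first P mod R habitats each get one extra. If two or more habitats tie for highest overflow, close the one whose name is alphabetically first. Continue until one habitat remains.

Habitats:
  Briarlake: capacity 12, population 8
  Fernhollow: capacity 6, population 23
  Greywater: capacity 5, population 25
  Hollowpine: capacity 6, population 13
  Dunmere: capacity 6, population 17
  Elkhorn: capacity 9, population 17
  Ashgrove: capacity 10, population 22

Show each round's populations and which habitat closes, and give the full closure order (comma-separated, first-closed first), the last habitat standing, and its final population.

Closure order: Greywater, Fernhollow, Ashgrove, Dunmere, Elkhorn, Hollowpine
Last habitat: Briarlake with 125 animals

Round 1: Ashgrove=22 Briarlake=8 Dunmere=17 Elkhorn=17 Fernhollow=23 Greywater=25 Hollowpine=13 → close Greywater (overflow 20)
  25÷6 = 4 each, +1 to first 1
Round 2: Ashgrove=27 Briarlake=12 Dunmere=21 Elkhorn=21 Fernhollow=27 Hollowpine=17 → close Fernhollow (overflow 21)
  27÷5 = 5 each, +1 to first 2
Round 3: Ashgrove=33 Briarlake=18 Dunmere=26 Elkhorn=26 Hollowpine=22 → close Ashgrove (overflow 23)
  33÷4 = 8 each, +1 to first 1
Round 4: Briarlake=27 Dunmere=34 Elkhorn=34 Hollowpine=30 → close Dunmere (overflow 28)
  34÷3 = 11 each, +1 to first 1
Round 5: Briarlake=39 Elkhorn=45 Hollowpine=41 → close Elkhorn (overflow 36)
  45÷2 = 22 each, +1 to first 1
Round 6: Briarlake=62 Hollowpine=63 → close Hollowpine (overflow 57)
  63÷1 = 63 each, +1 to first 0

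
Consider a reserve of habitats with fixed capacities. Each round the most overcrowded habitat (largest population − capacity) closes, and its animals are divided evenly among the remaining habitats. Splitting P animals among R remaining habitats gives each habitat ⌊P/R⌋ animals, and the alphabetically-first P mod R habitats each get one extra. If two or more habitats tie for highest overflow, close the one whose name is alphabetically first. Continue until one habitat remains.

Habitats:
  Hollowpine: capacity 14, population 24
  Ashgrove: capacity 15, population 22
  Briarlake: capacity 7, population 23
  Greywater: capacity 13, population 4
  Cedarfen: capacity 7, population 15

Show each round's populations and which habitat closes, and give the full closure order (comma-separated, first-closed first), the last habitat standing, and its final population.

Round 1: Ashgrove=22 Briarlake=23 Cedarfen=15 Greywater=4 Hollowpine=24 → close Briarlake (overflow 16)
  23÷4 = 5 each, +1 to first 3
Round 2: Ashgrove=28 Cedarfen=21 Greywater=10 Hollowpine=29 → close Hollowpine (overflow 15)
  29÷3 = 9 each, +1 to first 2
Round 3: Ashgrove=38 Cedarfen=31 Greywater=19 → close Cedarfen (overflow 24)
  31÷2 = 15 each, +1 to first 1
Round 4: Ashgrove=54 Greywater=34 → close Ashgrove (overflow 39)
  54÷1 = 54 each, +1 to first 0

Closure order: Briarlake, Hollowpine, Cedarfen, Ashgrove
Last habitat: Greywater with 88 animals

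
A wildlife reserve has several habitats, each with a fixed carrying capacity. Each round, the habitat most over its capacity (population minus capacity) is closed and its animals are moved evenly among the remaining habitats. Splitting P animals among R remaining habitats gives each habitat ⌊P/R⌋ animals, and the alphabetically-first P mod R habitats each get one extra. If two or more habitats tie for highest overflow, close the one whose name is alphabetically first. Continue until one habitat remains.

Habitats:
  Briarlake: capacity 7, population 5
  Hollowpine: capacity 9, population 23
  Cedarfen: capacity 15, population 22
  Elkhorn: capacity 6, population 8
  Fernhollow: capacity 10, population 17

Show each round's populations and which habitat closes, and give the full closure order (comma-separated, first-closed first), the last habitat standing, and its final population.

Closure order: Hollowpine, Cedarfen, Fernhollow, Elkhorn
Last habitat: Briarlake with 75 animals

Round 1: Briarlake=5 Cedarfen=22 Elkhorn=8 Fernhollow=17 Hollowpine=23 → close Hollowpine (overflow 14)
  23÷4 = 5 each, +1 to first 3
Round 2: Briarlake=11 Cedarfen=28 Elkhorn=14 Fernhollow=22 → close Cedarfen (overflow 13)
  28÷3 = 9 each, +1 to first 1
Round 3: Briarlake=21 Elkhorn=23 Fernhollow=31 → close Fernhollow (overflow 21)
  31÷2 = 15 each, +1 to first 1
Round 4: Briarlake=37 Elkhorn=38 → close Elkhorn (overflow 32)
  38÷1 = 38 each, +1 to first 0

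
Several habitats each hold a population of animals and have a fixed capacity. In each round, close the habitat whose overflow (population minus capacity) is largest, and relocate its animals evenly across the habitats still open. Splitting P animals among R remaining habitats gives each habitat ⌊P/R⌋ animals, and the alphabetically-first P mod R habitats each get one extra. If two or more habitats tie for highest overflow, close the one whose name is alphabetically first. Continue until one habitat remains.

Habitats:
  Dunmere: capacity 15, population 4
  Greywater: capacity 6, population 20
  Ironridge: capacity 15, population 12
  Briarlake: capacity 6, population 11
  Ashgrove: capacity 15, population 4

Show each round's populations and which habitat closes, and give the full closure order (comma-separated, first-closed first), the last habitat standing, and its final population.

Closure order: Greywater, Briarlake, Ironridge, Ashgrove
Last habitat: Dunmere with 51 animals

Round 1: Ashgrove=4 Briarlake=11 Dunmere=4 Greywater=20 Ironridge=12 → close Greywater (overflow 14)
  20÷4 = 5 each, +1 to first 0
Round 2: Ashgrove=9 Briarlake=16 Dunmere=9 Ironridge=17 → close Briarlake (overflow 10)
  16÷3 = 5 each, +1 to first 1
Round 3: Ashgrove=15 Dunmere=14 Ironridge=22 → close Ironridge (overflow 7)
  22÷2 = 11 each, +1 to first 0
Round 4: Ashgrove=26 Dunmere=25 → close Ashgrove (overflow 11)
  26÷1 = 26 each, +1 to first 0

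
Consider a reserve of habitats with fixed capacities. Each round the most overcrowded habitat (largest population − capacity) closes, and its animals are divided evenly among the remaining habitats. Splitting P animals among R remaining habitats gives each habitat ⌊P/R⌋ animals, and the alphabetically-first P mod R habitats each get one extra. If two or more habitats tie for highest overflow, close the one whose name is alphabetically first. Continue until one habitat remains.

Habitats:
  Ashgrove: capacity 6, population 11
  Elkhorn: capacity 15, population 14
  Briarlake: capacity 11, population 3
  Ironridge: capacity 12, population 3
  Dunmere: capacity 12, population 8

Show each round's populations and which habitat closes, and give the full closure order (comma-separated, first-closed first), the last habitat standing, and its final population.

Round 1: Ashgrove=11 Briarlake=3 Dunmere=8 Elkhorn=14 Ironridge=3 → close Ashgrove (overflow 5)
  11÷4 = 2 each, +1 to first 3
Round 2: Briarlake=6 Dunmere=11 Elkhorn=17 Ironridge=5 → close Elkhorn (overflow 2)
  17÷3 = 5 each, +1 to first 2
Round 3: Briarlake=12 Dunmere=17 Ironridge=10 → close Dunmere (overflow 5)
  17÷2 = 8 each, +1 to first 1
Round 4: Briarlake=21 Ironridge=18 → close Briarlake (overflow 10)
  21÷1 = 21 each, +1 to first 0

Closure order: Ashgrove, Elkhorn, Dunmere, Briarlake
Last habitat: Ironridge with 39 animals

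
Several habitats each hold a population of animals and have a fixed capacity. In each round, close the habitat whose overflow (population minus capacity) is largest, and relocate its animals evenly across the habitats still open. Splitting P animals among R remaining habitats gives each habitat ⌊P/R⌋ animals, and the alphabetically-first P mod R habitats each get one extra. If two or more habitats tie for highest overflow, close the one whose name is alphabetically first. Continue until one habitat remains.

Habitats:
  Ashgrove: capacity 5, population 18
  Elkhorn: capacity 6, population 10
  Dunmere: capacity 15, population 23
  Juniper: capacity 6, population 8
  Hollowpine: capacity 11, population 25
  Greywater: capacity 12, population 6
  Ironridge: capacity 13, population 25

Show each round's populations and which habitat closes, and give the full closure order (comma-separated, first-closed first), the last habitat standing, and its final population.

Round 1: Ashgrove=18 Dunmere=23 Elkhorn=10 Greywater=6 Hollowpine=25 Ironridge=25 Juniper=8 → close Hollowpine (overflow 14)
  25÷6 = 4 each, +1 to first 1
Round 2: Ashgrove=23 Dunmere=27 Elkhorn=14 Greywater=10 Ironridge=29 Juniper=12 → close Ashgrove (overflow 18)
  23÷5 = 4 each, +1 to first 3
Round 3: Dunmere=32 Elkhorn=19 Greywater=15 Ironridge=33 Juniper=16 → close Ironridge (overflow 20)
  33÷4 = 8 each, +1 to first 1
Round 4: Dunmere=41 Elkhorn=27 Greywater=23 Juniper=24 → close Dunmere (overflow 26)
  41÷3 = 13 each, +1 to first 2
Round 5: Elkhorn=41 Greywater=37 Juniper=37 → close Elkhorn (overflow 35)
  41÷2 = 20 each, +1 to first 1
Round 6: Greywater=58 Juniper=57 → close Juniper (overflow 51)
  57÷1 = 57 each, +1 to first 0

Closure order: Hollowpine, Ashgrove, Ironridge, Dunmere, Elkhorn, Juniper
Last habitat: Greywater with 115 animals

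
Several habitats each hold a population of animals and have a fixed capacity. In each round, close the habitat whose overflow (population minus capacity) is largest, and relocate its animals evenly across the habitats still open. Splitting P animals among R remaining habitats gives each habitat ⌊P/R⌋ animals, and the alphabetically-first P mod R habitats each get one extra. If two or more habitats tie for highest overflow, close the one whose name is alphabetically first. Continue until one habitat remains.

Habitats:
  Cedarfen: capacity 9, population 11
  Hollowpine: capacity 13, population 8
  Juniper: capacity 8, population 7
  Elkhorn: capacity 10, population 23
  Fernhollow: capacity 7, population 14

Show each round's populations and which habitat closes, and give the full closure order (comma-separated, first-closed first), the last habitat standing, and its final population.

Closure order: Elkhorn, Fernhollow, Cedarfen, Juniper
Last habitat: Hollowpine with 63 animals

Round 1: Cedarfen=11 Elkhorn=23 Fernhollow=14 Hollowpine=8 Juniper=7 → close Elkhorn (overflow 13)
  23÷4 = 5 each, +1 to first 3
Round 2: Cedarfen=17 Fernhollow=20 Hollowpine=14 Juniper=12 → close Fernhollow (overflow 13)
  20÷3 = 6 each, +1 to first 2
Round 3: Cedarfen=24 Hollowpine=21 Juniper=18 → close Cedarfen (overflow 15)
  24÷2 = 12 each, +1 to first 0
Round 4: Hollowpine=33 Juniper=30 → close Juniper (overflow 22)
  30÷1 = 30 each, +1 to first 0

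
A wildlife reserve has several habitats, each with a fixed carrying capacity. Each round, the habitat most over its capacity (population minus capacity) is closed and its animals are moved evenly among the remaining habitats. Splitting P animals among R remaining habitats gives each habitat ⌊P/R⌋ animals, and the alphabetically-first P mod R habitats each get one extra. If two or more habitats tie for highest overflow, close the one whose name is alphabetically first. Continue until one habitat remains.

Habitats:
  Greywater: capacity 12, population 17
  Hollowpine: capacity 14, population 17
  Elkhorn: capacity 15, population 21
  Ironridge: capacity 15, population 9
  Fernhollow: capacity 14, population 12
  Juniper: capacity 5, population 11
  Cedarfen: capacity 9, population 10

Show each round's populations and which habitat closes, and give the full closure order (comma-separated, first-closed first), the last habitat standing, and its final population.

Closure order: Elkhorn, Greywater, Juniper, Cedarfen, Hollowpine, Fernhollow
Last habitat: Ironridge with 97 animals

Round 1: Cedarfen=10 Elkhorn=21 Fernhollow=12 Greywater=17 Hollowpine=17 Ironridge=9 Juniper=11 → close Elkhorn (overflow 6)
  21÷6 = 3 each, +1 to first 3
Round 2: Cedarfen=14 Fernhollow=16 Greywater=21 Hollowpine=20 Ironridge=12 Juniper=14 → close Greywater (overflow 9)
  21÷5 = 4 each, +1 to first 1
Round 3: Cedarfen=19 Fernhollow=20 Hollowpine=24 Ironridge=16 Juniper=18 → close Juniper (overflow 13)
  18÷4 = 4 each, +1 to first 2
Round 4: Cedarfen=24 Fernhollow=25 Hollowpine=28 Ironridge=20 → close Cedarfen (overflow 15)
  24÷3 = 8 each, +1 to first 0
Round 5: Fernhollow=33 Hollowpine=36 Ironridge=28 → close Hollowpine (overflow 22)
  36÷2 = 18 each, +1 to first 0
Round 6: Fernhollow=51 Ironridge=46 → close Fernhollow (overflow 37)
  51÷1 = 51 each, +1 to first 0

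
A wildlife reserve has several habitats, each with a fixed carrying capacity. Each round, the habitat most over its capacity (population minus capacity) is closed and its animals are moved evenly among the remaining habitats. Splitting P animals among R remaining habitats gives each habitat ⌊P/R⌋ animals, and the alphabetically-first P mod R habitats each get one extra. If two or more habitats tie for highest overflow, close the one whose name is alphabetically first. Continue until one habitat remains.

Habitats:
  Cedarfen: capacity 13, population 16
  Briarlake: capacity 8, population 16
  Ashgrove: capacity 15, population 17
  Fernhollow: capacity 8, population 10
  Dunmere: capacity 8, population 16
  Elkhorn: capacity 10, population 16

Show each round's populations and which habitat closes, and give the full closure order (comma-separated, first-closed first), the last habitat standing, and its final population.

Closure order: Briarlake, Dunmere, Elkhorn, Ashgrove, Cedarfen
Last habitat: Fernhollow with 91 animals

Round 1: Ashgrove=17 Briarlake=16 Cedarfen=16 Dunmere=16 Elkhorn=16 Fernhollow=10 → close Briarlake (overflow 8)
  16÷5 = 3 each, +1 to first 1
Round 2: Ashgrove=21 Cedarfen=19 Dunmere=19 Elkhorn=19 Fernhollow=13 → close Dunmere (overflow 11)
  19÷4 = 4 each, +1 to first 3
Round 3: Ashgrove=26 Cedarfen=24 Elkhorn=24 Fernhollow=17 → close Elkhorn (overflow 14)
  24÷3 = 8 each, +1 to first 0
Round 4: Ashgrove=34 Cedarfen=32 Fernhollow=25 → close Ashgrove (overflow 19)
  34÷2 = 17 each, +1 to first 0
Round 5: Cedarfen=49 Fernhollow=42 → close Cedarfen (overflow 36)
  49÷1 = 49 each, +1 to first 0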